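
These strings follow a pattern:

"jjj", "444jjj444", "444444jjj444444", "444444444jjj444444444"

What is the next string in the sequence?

Each term wraps the previous one in 444 on the left and 444 on the right.
Applying this once more to 444444444jjj444444444:

444444444444jjj444444444444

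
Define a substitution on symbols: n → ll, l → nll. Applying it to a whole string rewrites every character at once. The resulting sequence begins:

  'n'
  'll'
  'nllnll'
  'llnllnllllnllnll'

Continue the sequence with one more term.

nllnllllnllnllllnllnllnllnllllnllnllllnllnll

Replace each of the 16 characters of llnllnllllnllnll in place — nll nll ll nll nll ll nll nll nll nll ll nll nll ll nll nll — and concatenate.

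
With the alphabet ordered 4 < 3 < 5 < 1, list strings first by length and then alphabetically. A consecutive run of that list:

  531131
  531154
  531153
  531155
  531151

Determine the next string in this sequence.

531114

Find the rightmost character of 531151 below 1, bump it to the next letter, and reset everything to its right to 4.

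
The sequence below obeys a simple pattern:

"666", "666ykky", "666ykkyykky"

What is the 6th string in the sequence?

The strings grow by a fixed suffix ykky each time.
From 666ykkyykky, 3 further steps: 666ykkyykky → 666ykkyykkyykky → 666ykkyykkyykkyykky → (answer).

666ykkyykkyykkyykkyykky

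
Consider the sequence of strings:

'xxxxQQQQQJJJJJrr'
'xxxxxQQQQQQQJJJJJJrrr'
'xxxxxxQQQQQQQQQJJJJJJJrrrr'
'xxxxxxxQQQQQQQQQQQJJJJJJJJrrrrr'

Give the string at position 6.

xxxxxxxxxQQQQQQQQQQQQQQQJJJJJJJJJJrrrrrrr

Each string has the form x^{n+1} Q^{2n-1} J^{n+2} r^{n-1}, where the shown terms are n = 3, 4, 5, 6.
At n = 8 the blocks have lengths 9, 15, 10, 7.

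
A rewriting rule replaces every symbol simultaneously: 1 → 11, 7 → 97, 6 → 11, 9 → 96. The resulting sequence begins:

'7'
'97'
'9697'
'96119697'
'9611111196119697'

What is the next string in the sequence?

96111111111111119611111196119697

φ(9611111196119697) expands symbol-by-symbol to 96 11 11 11 11 11 11 11 96 11 11 11 96 11 96 97; joining the 16 pieces gives the next term.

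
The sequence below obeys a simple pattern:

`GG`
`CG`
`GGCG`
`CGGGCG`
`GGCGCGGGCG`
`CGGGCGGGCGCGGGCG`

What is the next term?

Each term (from the third on) is the two preceding terms concatenated in order: term 3 = GG·CG = GGCG.
The next term joins GGCGCGGGCG and CGGGCGGGCGCGGGCG.

GGCGCGGGCGCGGGCGGGCGCGGGCG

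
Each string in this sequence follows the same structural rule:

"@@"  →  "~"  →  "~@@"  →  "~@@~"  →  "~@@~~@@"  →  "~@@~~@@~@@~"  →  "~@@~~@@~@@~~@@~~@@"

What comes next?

~@@~~@@~@@~~@@~~@@~@@~~@@~@@~

From term 3 onward, concatenate the last term with the second-to-last: ~·@@ = ~@@, ~@@·~ = ~@@~, …
The next term joins ~@@~~@@~@@~~@@~~@@ and ~@@~~@@~@@~.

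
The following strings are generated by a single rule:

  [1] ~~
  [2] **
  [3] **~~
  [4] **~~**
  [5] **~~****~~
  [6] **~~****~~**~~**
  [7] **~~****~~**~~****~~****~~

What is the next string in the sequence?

This is a Fibonacci-style word recurrence s(k) = s(k−1)·s(k−2): e.g. **·~~ = **~~.
The next term joins **~~****~~**~~****~~****~~ and **~~****~~**~~**.

**~~****~~**~~****~~****~~**~~****~~**~~**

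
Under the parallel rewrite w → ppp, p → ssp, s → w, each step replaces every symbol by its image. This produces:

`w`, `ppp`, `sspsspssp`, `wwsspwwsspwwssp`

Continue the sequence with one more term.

ppppppwwsspppppppwwsspppppppwwssp

φ(wwsspwwsspwwssp) expands symbol-by-symbol to ppp ppp w w ssp ppp ppp w w ssp ppp ppp w w ssp; joining the 15 pieces gives the next term.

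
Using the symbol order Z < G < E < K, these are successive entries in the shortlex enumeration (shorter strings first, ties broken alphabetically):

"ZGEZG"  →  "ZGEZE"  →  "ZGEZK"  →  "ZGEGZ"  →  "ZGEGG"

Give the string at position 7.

ZGEGK

Advancing 2 positions from ZGEGG through ZGEGG → ZGEGE reaches term 7.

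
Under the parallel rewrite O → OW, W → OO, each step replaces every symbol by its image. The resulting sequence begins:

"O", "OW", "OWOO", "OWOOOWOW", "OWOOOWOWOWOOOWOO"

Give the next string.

OWOOOWOWOWOOOWOOOWOOOWOWOWOOOWOW

Applying the rule to each of the 16 symbols of OWOOOWOWOWOOOWOO gives the pieces OW OO OW OW OW OO OW OO OW OO OW OW OW OO OW OW, which concatenate to the answer.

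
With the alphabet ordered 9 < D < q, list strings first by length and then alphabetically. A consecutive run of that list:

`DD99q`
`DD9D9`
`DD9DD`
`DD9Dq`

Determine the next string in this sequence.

The successor of DD9Dq increments the rightmost position that isn't already q and resets every position after it to 9.

DD9q9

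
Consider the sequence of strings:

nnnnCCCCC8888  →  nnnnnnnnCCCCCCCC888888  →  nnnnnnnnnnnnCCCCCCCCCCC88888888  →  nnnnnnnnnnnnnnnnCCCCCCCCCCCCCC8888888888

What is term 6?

Each string has the form n^{4n} C^{3n+2} 8^{2n+2} (n = 1, 2, …).
Setting n = 6 gives 24, 20, 14 characters in each block.

nnnnnnnnnnnnnnnnnnnnnnnnCCCCCCCCCCCCCCCCCCCC88888888888888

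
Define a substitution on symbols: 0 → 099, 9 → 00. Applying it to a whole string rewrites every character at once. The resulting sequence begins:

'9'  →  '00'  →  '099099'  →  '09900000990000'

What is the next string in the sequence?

Rewriting the 14 symbols of 09900000990000 one by one yields 099 00 00 099 099 099 099 099 00 00 099 099 099 099; concatenated:

09900000990990990990990000099099099099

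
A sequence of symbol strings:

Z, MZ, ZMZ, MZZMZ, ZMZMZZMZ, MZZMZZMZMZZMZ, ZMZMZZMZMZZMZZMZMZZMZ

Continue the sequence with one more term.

This is a Fibonacci-style word recurrence s(k) = s(k−2)·s(k−1): e.g. Z·MZ = ZMZ.
So term 8 is MZZMZZMZMZZMZ·ZMZMZZMZMZZMZZMZMZZMZ.

MZZMZZMZMZZMZZMZMZZMZMZZMZZMZMZZMZ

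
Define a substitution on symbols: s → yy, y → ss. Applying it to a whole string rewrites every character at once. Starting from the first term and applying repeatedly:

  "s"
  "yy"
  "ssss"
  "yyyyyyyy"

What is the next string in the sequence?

ssssssssssssssss

Apply φ to yyyyyyyy symbol by symbol: y→ss, y→ss, y→ss, y→ss, y→ss, y→ss, y→ss, y→ss; joined: ss ss ss ss ss ss ss ss.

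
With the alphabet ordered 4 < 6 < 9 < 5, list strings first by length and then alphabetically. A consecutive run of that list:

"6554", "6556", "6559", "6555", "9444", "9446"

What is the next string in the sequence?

9449

Treat 9446 as a base-4 numeral over the given alphabet and add one, carrying through any trailing 5's.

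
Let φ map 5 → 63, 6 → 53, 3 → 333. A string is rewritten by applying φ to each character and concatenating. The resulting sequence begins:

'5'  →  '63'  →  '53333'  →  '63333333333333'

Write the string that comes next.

Rewriting the 14 symbols of 63333333333333 one by one yields 53 333 333 333 333 333 333 333 333 333 333 333 333 333; concatenated:

53333333333333333333333333333333333333333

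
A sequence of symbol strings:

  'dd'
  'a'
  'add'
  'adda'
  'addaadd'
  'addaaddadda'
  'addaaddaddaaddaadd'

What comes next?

addaaddaddaaddaaddaddaaddadda

From term 3 onward, concatenate the last term with the second-to-last: a·dd = add, add·a = adda, …
Continuing: addaaddaddaaddaadd · addaaddadda gives term 8.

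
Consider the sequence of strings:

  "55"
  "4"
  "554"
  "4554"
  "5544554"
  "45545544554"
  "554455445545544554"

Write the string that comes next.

45545544554554455445545544554

Each term (from the third on) is the two preceding terms concatenated in order: term 3 = 55·4 = 554.
Continuing: 45545544554 · 554455445545544554 gives term 8.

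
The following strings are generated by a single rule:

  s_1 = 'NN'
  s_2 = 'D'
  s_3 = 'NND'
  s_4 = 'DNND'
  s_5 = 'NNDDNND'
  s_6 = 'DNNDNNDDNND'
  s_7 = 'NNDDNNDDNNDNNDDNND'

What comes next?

DNNDNNDDNNDNNDDNNDDNNDNNDDNND

This is a Fibonacci-style word recurrence s(k) = s(k−2)·s(k−1): e.g. NN·D = NND.
Continuing: DNNDNNDDNND · NNDDNNDDNNDNNDDNND gives term 8.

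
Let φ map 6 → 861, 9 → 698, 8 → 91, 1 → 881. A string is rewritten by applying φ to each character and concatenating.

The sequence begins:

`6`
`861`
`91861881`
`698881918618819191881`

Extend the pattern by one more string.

Replace each of the 21 characters of 698881918618819191881 in place — 861 698 91 91 91 881 698 881 91 861 881 91 91 881 698 881 698 881 91 91 881 — and concatenate.

8616989191918816988819186188191918816988816988819191881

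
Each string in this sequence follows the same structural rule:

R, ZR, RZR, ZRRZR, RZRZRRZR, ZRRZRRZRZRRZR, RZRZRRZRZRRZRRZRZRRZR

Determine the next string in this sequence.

ZRRZRRZRZRRZRRZRZRRZRZRRZRRZRZRRZR

This is a Fibonacci-style word recurrence s(k) = s(k−2)·s(k−1): e.g. R·ZR = RZR.
The next term joins ZRRZRRZRZRRZR and RZRZRRZRZRRZRRZRZRRZR.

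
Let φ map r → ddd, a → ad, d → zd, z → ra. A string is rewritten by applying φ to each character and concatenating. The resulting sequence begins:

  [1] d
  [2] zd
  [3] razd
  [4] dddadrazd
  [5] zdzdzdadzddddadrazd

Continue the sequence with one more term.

Rewriting the 19 symbols of zdzdzdadzddddadrazd one by one yields ra zd ra zd ra zd ad zd ra zd zd zd zd ad zd ddd ad ra zd; concatenated:

razdrazdrazdadzdrazdzdzdzdadzddddadrazd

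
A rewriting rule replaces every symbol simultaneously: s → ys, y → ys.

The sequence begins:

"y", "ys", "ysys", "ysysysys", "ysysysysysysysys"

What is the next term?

Rewriting the 16 symbols of ysysysysysysysys one by one yields ys ys ys ys ys ys ys ys ys ys ys ys ys ys ys ys; concatenated:

ysysysysysysysysysysysysysysysys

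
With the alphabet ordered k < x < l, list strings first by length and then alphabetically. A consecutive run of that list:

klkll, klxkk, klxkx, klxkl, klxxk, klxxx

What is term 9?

klxlx

Stepping forward 3 times from klxxx: klxxx → klxxl → klxlk, then the target.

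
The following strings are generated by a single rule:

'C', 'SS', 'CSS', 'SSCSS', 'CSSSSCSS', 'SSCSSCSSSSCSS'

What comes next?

CSSSSCSSSSCSSCSSSSCSS

This is a Fibonacci-style word recurrence s(k) = s(k−2)·s(k−1): e.g. C·SS = CSS.
So term 7 is CSSSSCSS·SSCSSCSSSSCSS.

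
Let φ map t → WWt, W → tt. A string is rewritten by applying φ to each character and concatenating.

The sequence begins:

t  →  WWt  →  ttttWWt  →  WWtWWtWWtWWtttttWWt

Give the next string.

ttttWWtttttWWtttttWWtttttWWtWWtWWtWWtWWtttttWWt

Replace each of the 19 characters of WWtWWtWWtWWtttttWWt in place — tt tt WWt tt tt WWt tt tt WWt tt tt WWt WWt WWt WWt WWt tt tt WWt — and concatenate.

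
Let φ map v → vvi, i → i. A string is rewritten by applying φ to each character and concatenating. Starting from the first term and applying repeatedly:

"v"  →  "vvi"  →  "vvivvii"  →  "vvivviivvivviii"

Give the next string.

Applying the rule to each of the 15 symbols of vvivviivvivviii gives the pieces vvi vvi i vvi vvi i i vvi vvi i vvi vvi i i i, which concatenate to the answer.

vvivviivvivviiivvivviivvivviiii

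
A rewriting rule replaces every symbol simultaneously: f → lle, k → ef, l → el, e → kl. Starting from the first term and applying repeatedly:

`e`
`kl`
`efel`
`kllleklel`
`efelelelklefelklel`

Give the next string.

kllleklelklelklelefelkllleklelefelklel

φ(efelelelklefelklel) expands symbol-by-symbol to kl lle kl el kl el kl el ef el kl lle kl el ef el kl el; joining the 18 pieces gives the next term.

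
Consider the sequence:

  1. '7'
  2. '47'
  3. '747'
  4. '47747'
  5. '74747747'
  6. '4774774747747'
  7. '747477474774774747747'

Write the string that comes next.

4774774747747747477474774774747747

This is a Fibonacci-style word recurrence s(k) = s(k−2)·s(k−1): e.g. 7·47 = 747.
The next term joins 4774774747747 and 747477474774774747747.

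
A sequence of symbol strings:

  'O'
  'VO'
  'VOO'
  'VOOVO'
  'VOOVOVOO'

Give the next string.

VOOVOVOOVOOVO

From term 3 onward, concatenate the last term with the second-to-last: VO·O = VOO, VOO·VO = VOOVO, …
Continuing: VOOVOVOO · VOOVO gives term 6.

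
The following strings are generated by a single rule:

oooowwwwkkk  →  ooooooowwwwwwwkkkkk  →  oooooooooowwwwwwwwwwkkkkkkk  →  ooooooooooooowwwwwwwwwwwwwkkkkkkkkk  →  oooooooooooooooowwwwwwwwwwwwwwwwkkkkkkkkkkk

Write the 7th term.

oooooooooooooooooooooowwwwwwwwwwwwwwwwwwwwwwkkkkkkkkkkkkkkk

Each string has the form o^{3n+1} w^{3n+1} k^{2n+1} (n = 1, 2, …).
At n = 7 the blocks have lengths 22, 22, 15.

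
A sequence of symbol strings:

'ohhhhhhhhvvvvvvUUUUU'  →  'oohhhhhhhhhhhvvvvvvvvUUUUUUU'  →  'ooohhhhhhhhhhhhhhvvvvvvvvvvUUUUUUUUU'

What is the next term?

The n-th term is n-1 o's then 3n+2 h's then 2n+2 v's then 2n+1 U's, where the shown terms are n = 2, 3, 4.
At n = 5 the blocks have lengths 4, 17, 12, 11.

oooohhhhhhhhhhhhhhhhhvvvvvvvvvvvvUUUUUUUUUUU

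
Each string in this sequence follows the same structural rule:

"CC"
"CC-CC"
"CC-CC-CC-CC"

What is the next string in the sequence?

CC-CC-CC-CC-CC-CC-CC-CC

s(k+1) = s(k)·-·s(k) — each term doubles the last with '-' between the halves.
So the next term is two copies of CC-CC-CC-CC with '-' between the halves.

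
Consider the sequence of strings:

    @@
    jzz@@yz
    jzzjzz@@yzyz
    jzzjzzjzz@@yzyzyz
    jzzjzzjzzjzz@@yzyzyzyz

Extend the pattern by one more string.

jzzjzzjzzjzzjzz@@yzyzyzyzyz

Every step adds jzz to the front and yz to the end of the previous string.
So the next term is jzz·jzzjzzjzzjzz@@yzyzyzyz·yz.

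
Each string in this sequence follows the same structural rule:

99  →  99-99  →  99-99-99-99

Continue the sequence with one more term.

Every step duplicates the string with '-' between the halves.
Doubling 99-99-99-99 with '-' between the halves:

99-99-99-99-99-99-99-99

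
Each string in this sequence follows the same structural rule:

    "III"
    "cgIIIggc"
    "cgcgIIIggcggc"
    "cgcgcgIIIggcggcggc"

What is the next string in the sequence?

Every step adds cg to the front and ggc to the end of the previous string.
So the next term is cg·cgcgcgIIIggcggcggc·ggc.

cgcgcgcgIIIggcggcggcggc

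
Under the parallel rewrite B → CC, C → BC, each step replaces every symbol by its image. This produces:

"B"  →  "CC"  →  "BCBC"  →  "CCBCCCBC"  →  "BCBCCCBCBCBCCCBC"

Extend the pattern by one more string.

Applying the rule to each of the 16 symbols of BCBCCCBCBCBCCCBC gives the pieces CC BC CC BC BC BC CC BC CC BC CC BC BC BC CC BC, which concatenate to the answer.

CCBCCCBCBCBCCCBCCCBCCCBCBCBCCCBC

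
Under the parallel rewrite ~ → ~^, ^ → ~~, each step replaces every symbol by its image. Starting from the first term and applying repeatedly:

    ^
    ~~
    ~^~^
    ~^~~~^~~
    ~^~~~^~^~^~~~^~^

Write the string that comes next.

~^~~~^~^~^~~~^~~~^~~~^~^~^~~~^~~

Replace each of the 16 characters of ~^~~~^~^~^~~~^~^ in place — ~^ ~~ ~^ ~^ ~^ ~~ ~^ ~~ ~^ ~~ ~^ ~^ ~^ ~~ ~^ ~~ — and concatenate.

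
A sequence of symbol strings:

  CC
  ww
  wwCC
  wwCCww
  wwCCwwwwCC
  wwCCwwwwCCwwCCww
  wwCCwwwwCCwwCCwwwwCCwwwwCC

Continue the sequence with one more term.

wwCCwwwwCCwwCCwwwwCCwwwwCCwwCCwwwwCCwwCCww

This is a Fibonacci-style word recurrence s(k) = s(k−1)·s(k−2): e.g. ww·CC = wwCC.
So term 8 is wwCCwwwwCCwwCCwwwwCCwwwwCC·wwCCwwwwCCwwCCww.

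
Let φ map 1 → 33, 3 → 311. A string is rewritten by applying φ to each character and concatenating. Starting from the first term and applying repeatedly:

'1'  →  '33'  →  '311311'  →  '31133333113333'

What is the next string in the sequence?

Rewriting the 14 symbols of 31133333113333 one by one yields 311 33 33 311 311 311 311 311 33 33 311 311 311 311; concatenated:

31133333113113113113113333311311311311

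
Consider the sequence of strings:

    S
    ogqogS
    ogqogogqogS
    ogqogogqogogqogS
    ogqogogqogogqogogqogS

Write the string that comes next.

The strings grow by a fixed prefix ogqog each time.
Applying this once more to ogqogogqogogqogogqogS:

ogqogogqogogqogogqogogqogS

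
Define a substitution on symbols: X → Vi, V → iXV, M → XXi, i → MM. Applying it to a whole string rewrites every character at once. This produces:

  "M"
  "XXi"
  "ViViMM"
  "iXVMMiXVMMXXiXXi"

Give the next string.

Rewriting the 16 symbols of iXVMMiXVMMXXiXXi one by one yields MM Vi iXV XXi XXi MM Vi iXV XXi XXi Vi Vi MM Vi Vi MM; concatenated:

MMViiXVXXiXXiMMViiXVXXiXXiViViMMViViMM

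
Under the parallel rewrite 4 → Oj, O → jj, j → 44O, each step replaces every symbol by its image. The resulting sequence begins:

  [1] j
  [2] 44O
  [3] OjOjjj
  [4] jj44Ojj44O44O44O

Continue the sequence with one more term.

φ(jj44Ojj44O44O44O) expands symbol-by-symbol to 44O 44O Oj Oj jj 44O 44O Oj Oj jj Oj Oj jj Oj Oj jj; joining the 16 pieces gives the next term.

44O44OOjOjjj44O44OOjOjjjOjOjjjOjOjjj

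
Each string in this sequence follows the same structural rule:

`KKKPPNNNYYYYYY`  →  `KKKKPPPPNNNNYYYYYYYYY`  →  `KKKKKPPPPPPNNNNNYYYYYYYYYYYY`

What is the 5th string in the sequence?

KKKKKKKPPPPPPPPPPNNNNNNNYYYYYYYYYYYYYYYYYY

Term n consists of n+2 K's, followed by 2n P's, followed by n+2 N's, followed by 3n+3 Y's (n = 1, 2, …).
At n = 5 the blocks have lengths 7, 10, 7, 18.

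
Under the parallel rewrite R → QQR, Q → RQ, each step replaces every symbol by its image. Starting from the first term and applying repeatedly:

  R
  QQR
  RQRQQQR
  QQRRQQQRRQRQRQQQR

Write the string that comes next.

RQRQQQRQQRRQRQRQQQRQQRRQQQRRQQQRRQRQRQQQR

Replace each of the 17 characters of QQRRQQQRRQRQRQQQR in place — RQ RQ QQR QQR RQ RQ RQ QQR QQR RQ QQR RQ QQR RQ RQ RQ QQR — and concatenate.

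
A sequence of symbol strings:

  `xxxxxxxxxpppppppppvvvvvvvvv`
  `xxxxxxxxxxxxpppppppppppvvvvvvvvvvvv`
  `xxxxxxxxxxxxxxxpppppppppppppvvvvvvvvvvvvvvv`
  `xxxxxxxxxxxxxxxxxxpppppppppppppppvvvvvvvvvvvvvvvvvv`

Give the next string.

xxxxxxxxxxxxxxxxxxxxxpppppppppppppppppvvvvvvvvvvvvvvvvvvvvv

Each string has the form x^{3n} p^{2n+3} v^{3n}, where the shown terms are n = 3, 4, 5, 6.
Setting n = 7 gives 21, 17, 21 characters in each block.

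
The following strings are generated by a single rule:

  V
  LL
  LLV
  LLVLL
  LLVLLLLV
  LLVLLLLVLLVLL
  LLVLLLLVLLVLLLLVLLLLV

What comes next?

LLVLLLLVLLVLLLLVLLLLVLLVLLLLVLLVLL

Each term (from the third on) is the previous term followed by the one before it: term 3 = LL·V = LLV.
Continuing: LLVLLLLVLLVLLLLVLLLLV · LLVLLLLVLLVLL gives term 8.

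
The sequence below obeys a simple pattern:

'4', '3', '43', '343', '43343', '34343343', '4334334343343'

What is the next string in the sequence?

From term 3 onward, concatenate the second-to-last term with the last: 4·3 = 43, 3·43 = 343, …
So term 8 is 34343343·4334334343343.

343433434334334343343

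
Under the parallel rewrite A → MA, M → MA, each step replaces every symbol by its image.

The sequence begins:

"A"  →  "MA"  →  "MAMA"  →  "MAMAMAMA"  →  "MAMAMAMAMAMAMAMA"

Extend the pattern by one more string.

Replace each of the 16 characters of MAMAMAMAMAMAMAMA in place — MA MA MA MA MA MA MA MA MA MA MA MA MA MA MA MA — and concatenate.

MAMAMAMAMAMAMAMAMAMAMAMAMAMAMAMA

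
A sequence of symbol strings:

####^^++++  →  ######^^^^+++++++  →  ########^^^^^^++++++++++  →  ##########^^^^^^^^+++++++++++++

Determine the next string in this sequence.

############^^^^^^^^^^++++++++++++++++

Term n consists of 2n+2 #'s, followed by 2n ^'s, followed by 3n+1 +'s (n = 1, 2, …).
At n = 5 the blocks have lengths 12, 10, 16.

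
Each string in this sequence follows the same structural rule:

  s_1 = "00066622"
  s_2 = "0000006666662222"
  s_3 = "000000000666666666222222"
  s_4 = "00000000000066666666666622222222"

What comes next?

Term n consists of 3n 0's, followed by 3n 6's, followed by 2n 2's (n = 1, 2, …).
Setting n = 5 gives 15, 15, 10 characters in each block.

0000000000000006666666666666662222222222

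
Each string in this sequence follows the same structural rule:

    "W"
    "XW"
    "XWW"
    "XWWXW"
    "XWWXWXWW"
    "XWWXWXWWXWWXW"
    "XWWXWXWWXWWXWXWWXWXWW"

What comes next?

This is a Fibonacci-style word recurrence s(k) = s(k−1)·s(k−2): e.g. XW·W = XWW.
So term 8 is XWWXWXWWXWWXWXWWXWXWW·XWWXWXWWXWWXW.

XWWXWXWWXWWXWXWWXWXWWXWWXWXWWXWWXW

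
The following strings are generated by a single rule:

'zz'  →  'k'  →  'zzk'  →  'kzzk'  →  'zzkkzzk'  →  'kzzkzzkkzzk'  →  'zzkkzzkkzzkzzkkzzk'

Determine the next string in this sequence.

kzzkzzkkzzkzzkkzzkkzzkzzkkzzk

This is a Fibonacci-style word recurrence s(k) = s(k−2)·s(k−1): e.g. zz·k = zzk.
So term 8 is kzzkzzkkzzk·zzkkzzkkzzkzzkkzzk.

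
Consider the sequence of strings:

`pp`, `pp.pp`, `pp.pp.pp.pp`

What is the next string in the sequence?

s(k+1) = s(k)·.·s(k) — each term doubles the last with '.' between the halves.
Doubling pp.pp.pp.pp with '.' between the halves:

pp.pp.pp.pp.pp.pp.pp.pp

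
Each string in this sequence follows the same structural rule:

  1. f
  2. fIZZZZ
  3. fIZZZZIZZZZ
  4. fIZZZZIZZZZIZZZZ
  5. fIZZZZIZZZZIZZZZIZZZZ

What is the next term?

fIZZZZIZZZZIZZZZIZZZZIZZZZ

Every step adds IZZZZ to the end: s(k+1) = s(k)·IZZZZ.
So the next term is fIZZZZIZZZZIZZZZIZZZZ·IZZZZ.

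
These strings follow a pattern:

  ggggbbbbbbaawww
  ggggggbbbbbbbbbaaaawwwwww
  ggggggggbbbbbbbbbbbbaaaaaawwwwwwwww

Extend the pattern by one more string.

The n-th term is 2n+2 g's then 3n+3 b's then 2n a's then 3n w's (n = 1, 2, …).
At n = 4 the blocks have lengths 10, 15, 8, 12.

ggggggggggbbbbbbbbbbbbbbbaaaaaaaawwwwwwwwwwww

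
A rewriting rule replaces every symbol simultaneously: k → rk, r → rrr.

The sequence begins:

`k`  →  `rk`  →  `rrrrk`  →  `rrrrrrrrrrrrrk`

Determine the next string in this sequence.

Replace each of the 14 characters of rrrrrrrrrrrrrk in place — rrr rrr rrr rrr rrr rrr rrr rrr rrr rrr rrr rrr rrr rk — and concatenate.

rrrrrrrrrrrrrrrrrrrrrrrrrrrrrrrrrrrrrrrrk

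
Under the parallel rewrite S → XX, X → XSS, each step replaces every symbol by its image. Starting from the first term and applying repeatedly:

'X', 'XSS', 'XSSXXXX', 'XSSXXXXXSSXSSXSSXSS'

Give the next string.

XSSXXXXXSSXSSXSSXSSXSSXXXXXSSXXXXXSSXXXXXSSXXXX

Replace each of the 19 characters of XSSXXXXXSSXSSXSSXSS in place — XSS XX XX XSS XSS XSS XSS XSS XX XX XSS XX XX XSS XX XX XSS XX XX — and concatenate.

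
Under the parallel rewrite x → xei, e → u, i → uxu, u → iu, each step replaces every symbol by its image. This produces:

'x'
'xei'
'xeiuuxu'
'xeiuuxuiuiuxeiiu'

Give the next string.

φ(xeiuuxuiuiuxeiiu) expands symbol-by-symbol to xei u uxu iu iu xei iu uxu iu uxu iu xei u uxu uxu iu; joining the 16 pieces gives the next term.

xeiuuxuiuiuxeiiuuxuiuuxuiuxeiuuxuuxuiu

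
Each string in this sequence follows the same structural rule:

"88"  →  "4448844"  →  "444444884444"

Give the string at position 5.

4444444444448844444444

Each term wraps the previous one in 444 on the left and 44 on the right.
From 444444884444, 2 further steps: 444444884444 → 44444444488444444 → (answer).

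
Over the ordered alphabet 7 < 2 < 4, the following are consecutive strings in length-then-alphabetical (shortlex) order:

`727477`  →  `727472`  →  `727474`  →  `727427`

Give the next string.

727422

Treat 727427 as a base-3 numeral over the given alphabet and add one, carrying through any trailing 4's.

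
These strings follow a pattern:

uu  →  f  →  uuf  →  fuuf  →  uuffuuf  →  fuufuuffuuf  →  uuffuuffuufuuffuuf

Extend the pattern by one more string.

From term 3 onward, concatenate the second-to-last term with the last: uu·f = uuf, f·uuf = fuuf, …
The next term joins fuufuuffuuf and uuffuuffuufuuffuuf.

fuufuuffuufuuffuuffuufuuffuuf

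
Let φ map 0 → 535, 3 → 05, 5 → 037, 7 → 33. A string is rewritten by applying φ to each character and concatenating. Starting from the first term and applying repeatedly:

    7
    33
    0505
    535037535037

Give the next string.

037050375350533037050375350533

Rewriting each symbol of 535037535037: 5→037, 3→05, 5→037, 0→535, 3→05, 7→33, 5→037, 3→05, 5→037, 0→535, 3→05, 7→33, which concatenates to 037 05 037 535 05 33 037 05 037 535 05 33.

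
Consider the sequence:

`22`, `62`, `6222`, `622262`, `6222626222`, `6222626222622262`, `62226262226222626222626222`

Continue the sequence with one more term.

From term 3 onward, concatenate the last term with the second-to-last: 62·22 = 6222, 6222·62 = 622262, …
So term 8 is 62226262226222626222626222·6222626222622262.

622262622262226262226262226222626222622262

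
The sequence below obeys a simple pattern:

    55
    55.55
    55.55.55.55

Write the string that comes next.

Every step duplicates the string with '.' between the halves.
Doubling 55.55.55.55 with '.' between the halves:

55.55.55.55.55.55.55.55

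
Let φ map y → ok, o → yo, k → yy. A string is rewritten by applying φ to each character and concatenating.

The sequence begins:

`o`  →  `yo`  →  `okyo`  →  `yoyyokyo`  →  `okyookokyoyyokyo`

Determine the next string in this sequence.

yoyyokyoyoyyyoyyokyookokyoyyokyo

Applying the rule to each of the 16 symbols of okyookokyoyyokyo gives the pieces yo yy ok yo yo yy yo yy ok yo ok ok yo yy ok yo, which concatenate to the answer.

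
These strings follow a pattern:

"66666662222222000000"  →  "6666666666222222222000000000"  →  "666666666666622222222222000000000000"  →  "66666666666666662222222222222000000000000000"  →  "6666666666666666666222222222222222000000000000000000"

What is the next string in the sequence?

The n-th term is 3n+1 6's then 2n+3 2's then 3n 0's, where the shown terms are n = 2, 3, 4, 5, 6.
At n = 7 the blocks have lengths 22, 17, 21.

666666666666666666666622222222222222222000000000000000000000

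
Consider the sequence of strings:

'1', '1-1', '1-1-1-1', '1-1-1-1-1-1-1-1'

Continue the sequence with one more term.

1-1-1-1-1-1-1-1-1-1-1-1-1-1-1-1

Each string is two copies of the previous one joined by '-'.
So the next term is two copies of 1-1-1-1-1-1-1-1 with '-' between the halves.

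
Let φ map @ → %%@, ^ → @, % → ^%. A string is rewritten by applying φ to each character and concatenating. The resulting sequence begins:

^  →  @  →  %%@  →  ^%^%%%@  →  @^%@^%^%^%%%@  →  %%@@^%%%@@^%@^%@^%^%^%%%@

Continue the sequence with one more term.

Replace each of the 25 characters of %%@@^%%%@@^%@^%@^%^%^%%%@ in place — ^% ^% %%@ %%@ @ ^% ^% ^% %%@ %%@ @ ^% %%@ @ ^% %%@ @ ^% @ ^% @ ^% ^% ^% %%@ — and concatenate.

^%^%%%@%%@@^%^%^%%%@%%@@^%%%@@^%%%@@^%@^%@^%^%^%%%@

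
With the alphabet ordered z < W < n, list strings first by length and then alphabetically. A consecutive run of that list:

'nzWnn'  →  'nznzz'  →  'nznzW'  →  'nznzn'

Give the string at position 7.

nznWn

Stepping forward 3 times from nznzn: nznzn → nznWz → nznWW, then the target.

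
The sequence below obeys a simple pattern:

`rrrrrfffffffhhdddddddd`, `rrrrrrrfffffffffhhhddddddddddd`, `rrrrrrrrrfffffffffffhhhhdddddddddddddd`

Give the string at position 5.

rrrrrrrrrrrrrfffffffffffffffhhhhhhdddddddddddddddddddd

Term n consists of 2n+1 r's, followed by 2n+3 f's, followed by n h's, followed by 3n+2 d's, where the shown terms are n = 2, 3, 4.
Setting n = 6 gives 13, 15, 6, 20 characters in each block.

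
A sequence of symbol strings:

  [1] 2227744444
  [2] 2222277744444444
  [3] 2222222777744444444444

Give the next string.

2222222227777744444444444444

Each string has the form 2^{2n+1} 7^{n+1} 4^{3n+2} (n = 1, 2, …).
At n = 4 the blocks have lengths 9, 5, 14.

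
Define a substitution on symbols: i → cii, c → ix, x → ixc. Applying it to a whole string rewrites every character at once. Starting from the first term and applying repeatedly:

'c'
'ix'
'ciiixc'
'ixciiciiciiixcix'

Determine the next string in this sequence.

ciiixcixciiciiixciiciiixciiciiciiixcixciiixc

Applying the rule to each of the 16 symbols of ixciiciiciiixcix gives the pieces cii ixc ix cii cii ix cii cii ix cii cii cii ixc ix cii ixc, which concatenate to the answer.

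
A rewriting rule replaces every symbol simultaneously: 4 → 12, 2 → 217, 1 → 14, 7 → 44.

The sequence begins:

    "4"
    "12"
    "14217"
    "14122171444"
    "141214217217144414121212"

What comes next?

141214217141221714442171444141212121412142171421714217

Applying the rule to each of the 24 symbols of 141214217217144414121212 gives the pieces 14 12 14 217 14 12 217 14 44 217 14 44 14 12 12 12 14 12 14 217 14 217 14 217, which concatenate to the answer.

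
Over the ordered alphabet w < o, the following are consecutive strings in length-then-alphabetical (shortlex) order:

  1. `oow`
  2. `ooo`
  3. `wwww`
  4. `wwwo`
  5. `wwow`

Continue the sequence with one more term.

wwoo

Treat wwow as a base-2 numeral over the given alphabet and add one, carrying through any trailing o's.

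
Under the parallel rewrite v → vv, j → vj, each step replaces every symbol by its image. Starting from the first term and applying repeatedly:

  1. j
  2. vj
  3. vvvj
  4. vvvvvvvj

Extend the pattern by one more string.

vvvvvvvvvvvvvvvj

Expanding vvvvvvvj: v→vv, v→vv, v→vv, v→vv, v→vv, v→vv, v→vv, j→vj. Concatenated: vv vv vv vv vv vv vv vj.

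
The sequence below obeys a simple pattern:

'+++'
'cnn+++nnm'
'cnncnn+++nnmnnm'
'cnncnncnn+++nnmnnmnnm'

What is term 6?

cnncnncnncnncnn+++nnmnnmnnmnnmnnm

Each term wraps the previous one in cnn on the left and nnm on the right.
From cnncnncnn+++nnmnnmnnm, 2 further steps: cnncnncnn+++nnmnnmnnm → cnncnncnncnn+++nnmnnmnnmnnm → (answer).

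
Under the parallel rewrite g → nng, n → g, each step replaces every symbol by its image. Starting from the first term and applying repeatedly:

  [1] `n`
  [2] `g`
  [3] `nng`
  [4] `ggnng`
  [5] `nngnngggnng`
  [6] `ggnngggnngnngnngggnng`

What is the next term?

Replace each of the 21 characters of ggnngggnngnngnngggnng in place — nng nng g g nng nng nng g g nng g g nng g g nng nng nng g g nng — and concatenate.

nngnngggnngnngnngggnngggnngggnngnngnngggnng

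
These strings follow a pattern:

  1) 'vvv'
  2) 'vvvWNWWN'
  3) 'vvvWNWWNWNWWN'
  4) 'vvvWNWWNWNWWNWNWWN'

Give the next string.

Every step adds WNWWN to the end: s(k+1) = s(k)·WNWWN.
Applying this once more to vvvWNWWNWNWWNWNWWN:

vvvWNWWNWNWWNWNWWNWNWWN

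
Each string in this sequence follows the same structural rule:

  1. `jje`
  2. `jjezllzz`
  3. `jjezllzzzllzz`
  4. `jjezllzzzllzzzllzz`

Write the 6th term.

The strings grow by a fixed suffix zllzz each time.
From jjezllzzzllzzzllzz, 2 further steps: jjezllzzzllzzzllzz → jjezllzzzllzzzllzzzllzz → (answer).

jjezllzzzllzzzllzzzllzzzllzz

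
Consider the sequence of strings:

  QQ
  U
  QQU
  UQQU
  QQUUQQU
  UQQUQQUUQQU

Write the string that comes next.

QQUUQQUUQQUQQUUQQU

Each term (from the third on) is the two preceding terms concatenated in order: term 3 = QQ·U = QQU.
So term 7 is QQUUQQU·UQQUQQUUQQU.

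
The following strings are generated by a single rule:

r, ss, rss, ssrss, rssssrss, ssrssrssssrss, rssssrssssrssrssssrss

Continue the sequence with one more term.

From term 3 onward, concatenate the second-to-last term with the last: r·ss = rss, ss·rss = ssrss, …
The next term joins ssrssrssssrss and rssssrssssrssrssssrss.

ssrssrssssrssrssssrssssrssrssssrss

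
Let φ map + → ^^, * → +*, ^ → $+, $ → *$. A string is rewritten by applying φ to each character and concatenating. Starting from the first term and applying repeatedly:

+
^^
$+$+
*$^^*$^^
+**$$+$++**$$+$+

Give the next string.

Applying the rule to each of the 16 symbols of +**$$+$++**$$+$+ gives the pieces ^^ +* +* *$ *$ ^^ *$ ^^ ^^ +* +* *$ *$ ^^ *$ ^^, which concatenate to the answer.

^^+*+**$*$^^*$^^^^+*+**$*$^^*$^^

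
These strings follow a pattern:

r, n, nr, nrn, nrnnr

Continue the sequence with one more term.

From term 3 onward, concatenate the last term with the second-to-last: n·r = nr, nr·n = nrn, …
Continuing: nrnnr · nrn gives term 6.

nrnnrnrn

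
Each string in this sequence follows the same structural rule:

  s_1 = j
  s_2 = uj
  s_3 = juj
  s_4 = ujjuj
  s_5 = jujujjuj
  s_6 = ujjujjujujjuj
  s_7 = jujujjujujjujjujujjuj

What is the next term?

This is a Fibonacci-style word recurrence s(k) = s(k−2)·s(k−1): e.g. j·uj = juj.
So term 8 is ujjujjujujjuj·jujujjujujjujjujujjuj.

ujjujjujujjujjujujjujujjujjujujjuj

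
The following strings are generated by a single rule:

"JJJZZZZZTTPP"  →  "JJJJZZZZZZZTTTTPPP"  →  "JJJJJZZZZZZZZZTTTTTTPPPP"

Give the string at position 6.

JJJJJJJJZZZZZZZZZZZZZZZTTTTTTTTTTTTPPPPPPP

Each string has the form J^{n+2} Z^{2n+3} T^{2n} P^{n+1} (n = 1, 2, …).
For term 6, n = 6, so the run lengths are 8, 15, 12, 7.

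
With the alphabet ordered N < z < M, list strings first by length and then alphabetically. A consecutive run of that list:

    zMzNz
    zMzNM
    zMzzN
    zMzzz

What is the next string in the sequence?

Find the rightmost character of zMzzz below M, bump it to the next letter, and reset everything to its right to N.

zMzzM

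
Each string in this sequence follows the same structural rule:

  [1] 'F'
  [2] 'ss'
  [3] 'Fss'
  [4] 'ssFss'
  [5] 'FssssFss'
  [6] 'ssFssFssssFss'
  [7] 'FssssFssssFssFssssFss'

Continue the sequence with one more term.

Each term (from the third on) is the two preceding terms concatenated in order: term 3 = F·ss = Fss.
So term 8 is ssFssFssssFss·FssssFssssFssFssssFss.

ssFssFssssFssFssssFssssFssFssssFss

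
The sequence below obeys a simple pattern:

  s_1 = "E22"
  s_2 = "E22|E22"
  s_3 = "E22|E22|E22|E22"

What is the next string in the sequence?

Each string is two copies of the previous one joined by '|'.
One more doubling of E22|E22|E22|E22 gives the answer.

E22|E22|E22|E22|E22|E22|E22|E22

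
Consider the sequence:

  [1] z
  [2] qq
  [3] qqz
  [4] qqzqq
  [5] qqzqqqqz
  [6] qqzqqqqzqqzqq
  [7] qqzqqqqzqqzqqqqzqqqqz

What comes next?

qqzqqqqzqqzqqqqzqqqqzqqzqqqqzqqzqq

From term 3 onward, concatenate the last term with the second-to-last: qq·z = qqz, qqz·qq = qqzqq, …
The next term joins qqzqqqqzqqzqqqqzqqqqz and qqzqqqqzqqzqq.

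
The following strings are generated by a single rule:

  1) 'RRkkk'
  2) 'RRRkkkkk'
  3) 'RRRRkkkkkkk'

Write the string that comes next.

Each string has the form R^{n+1} k^{2n+1} (n = 1, 2, …).
For the next term, n = 4, so the run lengths are 5, 9.

RRRRRkkkkkkkkk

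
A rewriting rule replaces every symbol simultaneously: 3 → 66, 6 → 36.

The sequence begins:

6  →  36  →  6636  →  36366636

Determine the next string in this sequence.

Rewriting each symbol of 36366636: 3→66, 6→36, 3→66, 6→36, 6→36, 6→36, 3→66, 6→36, which concatenates to 66 36 66 36 36 36 66 36.

6636663636366636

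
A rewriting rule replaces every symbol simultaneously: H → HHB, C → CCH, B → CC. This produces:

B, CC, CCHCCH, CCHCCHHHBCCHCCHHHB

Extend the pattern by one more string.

Rewriting the 18 symbols of CCHCCHHHBCCHCCHHHB one by one yields CCH CCH HHB CCH CCH HHB HHB HHB CC CCH CCH HHB CCH CCH HHB HHB HHB CC; concatenated:

CCHCCHHHBCCHCCHHHBHHBHHBCCCCHCCHHHBCCHCCHHHBHHBHHBCC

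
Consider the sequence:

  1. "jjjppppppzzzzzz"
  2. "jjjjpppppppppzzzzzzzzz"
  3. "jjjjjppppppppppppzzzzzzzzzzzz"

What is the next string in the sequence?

The n-th term is n+2 j's then 3n+3 p's then 3n+3 z's (n = 1, 2, …).
At n = 4 the blocks have lengths 6, 15, 15.

jjjjjjpppppppppppppppzzzzzzzzzzzzzzz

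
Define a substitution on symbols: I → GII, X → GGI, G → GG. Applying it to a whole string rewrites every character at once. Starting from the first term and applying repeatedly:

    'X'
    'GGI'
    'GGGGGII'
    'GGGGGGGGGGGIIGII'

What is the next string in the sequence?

Rewriting the 16 symbols of GGGGGGGGGGGIIGII one by one yields GG GG GG GG GG GG GG GG GG GG GG GII GII GG GII GII; concatenated:

GGGGGGGGGGGGGGGGGGGGGGGIIGIIGGGIIGII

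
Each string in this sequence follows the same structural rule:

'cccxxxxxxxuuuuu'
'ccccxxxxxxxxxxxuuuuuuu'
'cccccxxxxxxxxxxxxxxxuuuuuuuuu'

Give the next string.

Each string has the form c^{n+1} x^{4n-1} u^{2n+1}, where the shown terms are n = 2, 3, 4.
For the next term, n = 5, so the run lengths are 6, 19, 11.

ccccccxxxxxxxxxxxxxxxxxxxuuuuuuuuuuu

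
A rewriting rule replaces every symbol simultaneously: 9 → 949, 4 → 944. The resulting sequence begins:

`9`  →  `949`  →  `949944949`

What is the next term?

Apply φ to 949944949 symbol by symbol: 9→949, 4→944, 9→949, 9→949, 4→944, 4→944, 9→949, 4→944, 9→949; joined: 949 944 949 949 944 944 949 944 949.

949944949949944944949944949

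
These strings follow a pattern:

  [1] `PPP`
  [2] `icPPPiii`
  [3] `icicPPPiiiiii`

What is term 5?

icicicicPPPiiiiiiiiiiii

Each term wraps the previous one in ic on the left and iii on the right.
From icicPPPiiiiii, 2 further steps: icicPPPiiiiii → icicicPPPiiiiiiiii → (answer).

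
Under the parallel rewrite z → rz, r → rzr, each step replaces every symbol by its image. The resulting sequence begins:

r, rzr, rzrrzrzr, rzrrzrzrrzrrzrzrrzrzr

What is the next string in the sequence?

Rewriting the 21 symbols of rzrrzrzrrzrrzrzrrzrzr one by one yields rzr rz rzr rzr rz rzr rz rzr rzr rz rzr rzr rz rzr rz rzr rzr rz rzr rz rzr; concatenated:

rzrrzrzrrzrrzrzrrzrzrrzrrzrzrrzrrzrzrrzrzrrzrrzrzrrzrzr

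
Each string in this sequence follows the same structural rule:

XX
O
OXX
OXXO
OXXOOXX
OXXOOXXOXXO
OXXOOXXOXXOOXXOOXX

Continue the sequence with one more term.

OXXOOXXOXXOOXXOOXXOXXOOXXOXXO

From term 3 onward, concatenate the last term with the second-to-last: O·XX = OXX, OXX·O = OXXO, …
Continuing: OXXOOXXOXXOOXXOOXX · OXXOOXXOXXO gives term 8.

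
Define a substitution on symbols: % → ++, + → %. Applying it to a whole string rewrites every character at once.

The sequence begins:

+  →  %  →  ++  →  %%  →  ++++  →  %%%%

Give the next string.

Apply φ to %%%% symbol by symbol: %→++, %→++, %→++, %→++; joined: ++ ++ ++ ++.

++++++++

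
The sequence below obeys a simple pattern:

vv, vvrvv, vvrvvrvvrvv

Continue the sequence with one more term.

s(k+1) = s(k)·r·s(k) — each term doubles the last with 'r' between the halves.
One more doubling of vvrvvrvvrvv gives the answer.

vvrvvrvvrvvrvvrvvrvvrvv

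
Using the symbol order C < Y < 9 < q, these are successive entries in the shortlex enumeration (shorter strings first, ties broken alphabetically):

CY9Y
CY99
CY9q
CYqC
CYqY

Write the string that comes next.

CYq9

Treat CYqY as a base-4 numeral over the given alphabet and add one, carrying through any trailing q's.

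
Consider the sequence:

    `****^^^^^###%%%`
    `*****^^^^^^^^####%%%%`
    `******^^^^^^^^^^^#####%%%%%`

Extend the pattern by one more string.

Reading off run lengths: * runs 4, 5, 6; ^ runs 5, 8, 11; # runs 3, 4, 5; % runs 3, 4, 5 — each is linear in n, where the shown terms are n = 2, 3, 4.
For the next term, n = 5, so the run lengths are 7, 14, 6, 6.

*******^^^^^^^^^^^^^^######%%%%%%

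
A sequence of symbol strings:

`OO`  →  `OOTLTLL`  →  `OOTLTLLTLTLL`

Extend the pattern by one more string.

Each term is the previous one with TLTLL appended.
One more step from OOTLTLLTLTLL gives the answer.

OOTLTLLTLTLLTLTLL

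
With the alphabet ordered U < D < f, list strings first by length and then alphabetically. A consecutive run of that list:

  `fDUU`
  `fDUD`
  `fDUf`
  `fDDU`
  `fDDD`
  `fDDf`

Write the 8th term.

Continuing the enumeration 2 steps past fDDf: fDDf → fDfU → (answer).

fDfD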